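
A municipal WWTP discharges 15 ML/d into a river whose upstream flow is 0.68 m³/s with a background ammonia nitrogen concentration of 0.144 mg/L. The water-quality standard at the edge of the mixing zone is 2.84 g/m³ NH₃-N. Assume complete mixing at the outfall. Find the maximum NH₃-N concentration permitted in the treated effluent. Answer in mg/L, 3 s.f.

15 ML/d = 0.1736 m³/s.
Mass balance: 2.84·0.8536 = 0.1736·Cₑ + 0.68·0.144.
Cₑ = (2.424 − 0.09792) / 0.1736 = 13.4 mg/L.

13.4 mg/L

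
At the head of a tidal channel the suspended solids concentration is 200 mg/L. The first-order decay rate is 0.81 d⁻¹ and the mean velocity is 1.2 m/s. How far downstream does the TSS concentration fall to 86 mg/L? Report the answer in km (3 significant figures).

108 km

From C = C₀·e^(−kt), t = ln(C₀/C)/k = ln(200/86)/0.81 = 0.844/0.81 = 1.042 d.
Distance = v·t = 1.2 m/s × 9.002e+04 s = 1.08e+05 m = 108 km.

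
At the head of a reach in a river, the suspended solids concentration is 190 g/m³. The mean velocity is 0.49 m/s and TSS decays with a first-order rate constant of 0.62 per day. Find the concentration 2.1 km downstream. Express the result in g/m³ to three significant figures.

184 g/m³

Travel time t = 2.1 km / 0.49 m/s = 2100/0.49 = 4286 s = 0.0496 d.
First-order decay: C = 190·exp(−0.62·0.0496) = 190·0.9697 = 184.2 g/m³.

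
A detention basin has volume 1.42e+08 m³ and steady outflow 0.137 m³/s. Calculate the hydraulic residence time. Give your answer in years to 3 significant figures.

32.8 yr

Q = 0.137 m³/s × 3.156e+07 s/yr = 4.323e+06 m³/yr.
Hydraulic residence time τ = V/Q = 1.42e+08/4.323e+06 = 32.84 yr.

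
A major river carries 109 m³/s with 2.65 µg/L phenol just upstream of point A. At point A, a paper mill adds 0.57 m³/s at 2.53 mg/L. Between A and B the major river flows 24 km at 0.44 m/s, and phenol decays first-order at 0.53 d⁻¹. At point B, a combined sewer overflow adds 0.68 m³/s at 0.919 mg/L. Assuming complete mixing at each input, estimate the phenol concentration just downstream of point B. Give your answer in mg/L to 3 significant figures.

2.65 µg/L = 0.00265 mg/L.
After input A: C = (109·0.00265 + 0.57·2.53) / 109.6 = 0.0158 mg/L.
Over the 24 km reach to input B (t = 5.455e+04 s = 0.6313 d), decay gives C = 0.0158·exp(−0.53·0.6313) = 0.01131 mg/L.
After input B: C = (109.6·0.01131 + 0.68·0.919) / 110.2 = 0.0169 mg/L.

0.0169 mg/L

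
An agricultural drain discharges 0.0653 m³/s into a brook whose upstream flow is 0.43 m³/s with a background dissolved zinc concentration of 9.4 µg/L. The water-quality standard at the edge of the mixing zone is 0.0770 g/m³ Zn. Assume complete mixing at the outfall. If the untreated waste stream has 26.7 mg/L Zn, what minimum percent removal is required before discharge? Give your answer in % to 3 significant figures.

9.4 µg/L = 0.0094 mg/L.
Mass balance: 0.077·0.4953 = 0.0653·Cₑ + 0.43·0.0094.
Cₑ = (0.03814 − 0.004042) / 0.0653 = 0.5221 mg/L.
Required removal = 1 − 0.5221/26.7 = 98.04 %.

98.0 %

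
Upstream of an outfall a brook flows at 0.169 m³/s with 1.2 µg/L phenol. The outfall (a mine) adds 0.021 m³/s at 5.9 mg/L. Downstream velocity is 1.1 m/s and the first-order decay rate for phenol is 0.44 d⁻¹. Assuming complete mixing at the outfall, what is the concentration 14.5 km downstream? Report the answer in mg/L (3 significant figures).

1.2 µg/L = 0.0012 mg/L.
After complete mixing, C₀ = (0.021·5.9 + 0.169·0.0012) / 0.19 = 0.6532 mg/L.
Travel time t = 1.45e+04 m / 1.1 m/s = 1.318e+04 s = 0.1526 d.
C = 0.6532·exp(−0.44·0.1526) = 0.6532·0.9351 = 0.6108 mg/L.

0.611 mg/L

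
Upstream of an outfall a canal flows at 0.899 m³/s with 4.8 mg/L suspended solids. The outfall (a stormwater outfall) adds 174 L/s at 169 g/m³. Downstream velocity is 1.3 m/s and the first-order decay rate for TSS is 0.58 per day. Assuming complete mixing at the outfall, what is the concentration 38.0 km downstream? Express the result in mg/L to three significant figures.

174 L/s = 0.174 m³/s.
After complete mixing, C₀ = (0.174·169 + 0.899·4.8) / 1.073 = 31.43 mg/L.
Travel time t = 3.8e+04 m / 1.3 m/s = 2.923e+04 s = 0.3383 d.
C = 31.43·exp(−0.58·0.3383) = 31.43·0.8218 = 25.83 mg/L.

25.8 mg/L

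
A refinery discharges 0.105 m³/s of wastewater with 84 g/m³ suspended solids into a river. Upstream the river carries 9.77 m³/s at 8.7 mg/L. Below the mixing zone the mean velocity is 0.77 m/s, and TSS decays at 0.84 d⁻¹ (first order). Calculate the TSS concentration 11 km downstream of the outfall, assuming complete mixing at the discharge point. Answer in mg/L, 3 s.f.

After complete mixing, C₀ = (0.105·84 + 9.77·8.7) / 9.875 = 9.501 mg/L.
Travel time t = 1.1e+04 m / 0.77 m/s = 1.429e+04 s = 0.1653 d.
C = 9.501·exp(−0.84·0.1653) = 9.501·0.8703 = 8.269 mg/L.

8.27 mg/L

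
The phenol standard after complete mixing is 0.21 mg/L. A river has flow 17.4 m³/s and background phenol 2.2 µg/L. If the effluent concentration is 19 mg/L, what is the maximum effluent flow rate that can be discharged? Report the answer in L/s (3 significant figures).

192 L/s

2.2 µg/L = 0.0022 mg/L.
Mass balance at complete mixing: C_std·(Q_w + Q_r) = Q_w·C_e + Q_r·C_b.
Rearranging, Q_w = Q_r·(C_std − C_b)/(C_e − C_std) = 17.4·(0.21 − 0.0022) / (19 − 0.21) = 0.1924 m³/s.
= 192.4 L/s.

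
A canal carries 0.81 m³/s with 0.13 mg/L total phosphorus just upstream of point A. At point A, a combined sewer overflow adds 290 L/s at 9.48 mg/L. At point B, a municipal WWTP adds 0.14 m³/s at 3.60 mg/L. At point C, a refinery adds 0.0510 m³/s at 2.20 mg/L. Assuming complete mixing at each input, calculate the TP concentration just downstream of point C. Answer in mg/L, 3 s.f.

2.69 mg/L

290 L/s = 0.29 m³/s.
After input A: C = (0.81·0.13 + 0.29·9.48) / 1.1 = 2.595 mg/L.
After input B: C = (1.1·2.595 + 0.14·3.6) / 1.24 = 2.708 mg/L.
After input C: C = (1.24·2.708 + 0.051·2.2) / 1.291 = 2.688 mg/L.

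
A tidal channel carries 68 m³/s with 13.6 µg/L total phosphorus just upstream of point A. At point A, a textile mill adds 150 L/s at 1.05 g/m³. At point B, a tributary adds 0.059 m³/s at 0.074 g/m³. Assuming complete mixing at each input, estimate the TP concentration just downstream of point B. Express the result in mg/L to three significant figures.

0.0159 mg/L

13.6 µg/L = 0.0136 mg/L.
150 L/s = 0.15 m³/s.
After input A: C = (68·0.0136 + 0.15·1.05) / 68.15 = 0.01588 mg/L.
After input B: C = (68.15·0.01588 + 0.059·0.074) / 68.21 = 0.01593 mg/L.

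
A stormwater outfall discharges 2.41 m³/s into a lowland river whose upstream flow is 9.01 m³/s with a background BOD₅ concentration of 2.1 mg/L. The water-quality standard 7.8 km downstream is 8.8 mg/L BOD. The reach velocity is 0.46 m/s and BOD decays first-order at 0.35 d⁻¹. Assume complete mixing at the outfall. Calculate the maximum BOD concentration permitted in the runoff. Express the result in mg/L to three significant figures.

36.8 mg/L

Travel time to the compliance point: t = 7800/0.46 = 1.696e+04 s = 0.1963 d; decay factor exp(−0.35·0.1963) = 0.9336.
So the concentration just after mixing may be at most 8.8/0.9336 = 9.426 mg/L.
Mass balance: 9.426·11.42 = 2.41·Cₑ + 9.01·2.1.
Cₑ = (107.6 − 18.92) / 2.41 = 36.81 mg/L.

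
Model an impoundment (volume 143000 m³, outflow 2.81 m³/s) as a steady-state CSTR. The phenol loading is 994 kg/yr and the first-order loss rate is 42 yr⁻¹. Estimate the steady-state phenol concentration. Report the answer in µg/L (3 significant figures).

Outflow Q = 2.81 m³/s × 3.156e+07 s/yr = 8.868e+07 m³/yr.
Steady-state CSTR mass balance: W = Q·C + k·V·C, so C = W/(Q + kV).
Q + kV = 8.868e+07 + 42·143000 = 9.468e+07 m³/yr.
C = 994/9.468e+07 = 1.05e-05 kg/m³ = 0.0105 mg/L = 10.5 µg/L.

10.5 µg/L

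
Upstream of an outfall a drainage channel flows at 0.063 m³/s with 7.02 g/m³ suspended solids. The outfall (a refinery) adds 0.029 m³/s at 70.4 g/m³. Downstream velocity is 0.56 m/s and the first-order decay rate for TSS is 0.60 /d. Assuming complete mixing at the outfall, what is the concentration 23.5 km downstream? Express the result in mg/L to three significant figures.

After complete mixing, C₀ = (0.029·70.4 + 0.063·7.02) / 0.092 = 27 mg/L.
Travel time t = 2.35e+04 m / 0.56 m/s = 4.196e+04 s = 0.4857 d.
C = 27·exp(−0.60·0.4857) = 27·0.7472 = 20.17 mg/L.

20.2 mg/L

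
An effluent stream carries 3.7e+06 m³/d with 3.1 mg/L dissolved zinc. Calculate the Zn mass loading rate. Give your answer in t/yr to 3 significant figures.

4190 t/yr

3.7e+06 m³/d = 42.82 m³/s.
Mass flux = Q·C = 42.82 m³/s × 3.1 g/m³ = 132.8 g/s.
= 132.8 g/s × 31.56 = 4189 t/yr.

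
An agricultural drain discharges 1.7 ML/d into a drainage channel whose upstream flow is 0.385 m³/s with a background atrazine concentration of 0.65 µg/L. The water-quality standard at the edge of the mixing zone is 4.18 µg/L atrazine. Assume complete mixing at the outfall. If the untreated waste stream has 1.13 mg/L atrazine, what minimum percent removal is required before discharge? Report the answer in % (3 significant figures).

1.7 ML/d = 0.01968 m³/s.
0.65 µg/L = 0.00065 mg/L.
4.18 µg/L = 0.00418 mg/L.
Mass balance: 0.00418·0.4047 = 0.01968·Cₑ + 0.385·0.00065.
Cₑ = (0.001692 − 0.0002503) / 0.01968 = 0.07325 mg/L.
Required removal = 1 − 0.07325/1.13 = 93.52 %.

93.5 %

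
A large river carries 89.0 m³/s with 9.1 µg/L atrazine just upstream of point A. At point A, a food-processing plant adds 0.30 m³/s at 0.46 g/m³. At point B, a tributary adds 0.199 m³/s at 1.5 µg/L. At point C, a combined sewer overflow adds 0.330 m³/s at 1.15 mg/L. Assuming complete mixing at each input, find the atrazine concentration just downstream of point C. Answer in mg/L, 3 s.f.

0.0148 mg/L

9.1 µg/L = 0.0091 mg/L.
After input A: C = (89·0.0091 + 0.3·0.46) / 89.3 = 0.01061 mg/L.
1.5 µg/L = 0.0015 mg/L.
After input B: C = (89.3·0.01061 + 0.199·0.0015) / 89.5 = 0.01059 mg/L.
After input C: C = (89.5·0.01059 + 0.33·1.15) / 89.83 = 0.01478 mg/L.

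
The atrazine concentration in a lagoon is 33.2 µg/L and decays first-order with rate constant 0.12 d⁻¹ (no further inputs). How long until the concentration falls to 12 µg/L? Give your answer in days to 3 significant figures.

8.48 d

t = ln(C₀/C)/k = ln(33.2/12)/0.12 = 1.018/0.12 = 8.48 d.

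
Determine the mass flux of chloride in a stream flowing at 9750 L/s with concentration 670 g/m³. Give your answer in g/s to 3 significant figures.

9750 L/s = 9.75 m³/s.
Mass flux = Q·C = 9.75 m³/s × 670 g/m³ = 6532 g/s.

6530 g/s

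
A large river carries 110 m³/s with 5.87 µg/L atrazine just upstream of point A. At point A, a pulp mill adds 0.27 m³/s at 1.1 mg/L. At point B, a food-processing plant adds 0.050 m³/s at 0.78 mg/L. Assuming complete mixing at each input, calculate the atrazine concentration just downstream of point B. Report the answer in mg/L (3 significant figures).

5.87 µg/L = 0.00587 mg/L.
After input A: C = (110·0.00587 + 0.27·1.1) / 110.3 = 0.008549 mg/L.
After input B: C = (110.3·0.008549 + 0.05·0.78) / 110.3 = 0.008899 mg/L.

0.00890 mg/L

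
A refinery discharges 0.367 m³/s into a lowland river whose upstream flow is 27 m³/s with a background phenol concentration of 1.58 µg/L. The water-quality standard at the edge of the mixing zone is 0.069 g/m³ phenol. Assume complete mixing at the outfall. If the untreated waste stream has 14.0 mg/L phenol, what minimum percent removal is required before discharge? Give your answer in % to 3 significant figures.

64.1 %

1.58 µg/L = 0.00158 mg/L.
Mass balance: 0.069·27.37 = 0.367·Cₑ + 27·0.00158.
Cₑ = (1.888 − 0.04266) / 0.367 = 5.029 mg/L.
Required removal = 1 − 5.029/14.0 = 64.08 %.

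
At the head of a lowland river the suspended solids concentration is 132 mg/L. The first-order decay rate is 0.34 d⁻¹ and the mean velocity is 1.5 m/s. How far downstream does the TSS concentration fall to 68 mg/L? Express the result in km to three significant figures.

From C = C₀·e^(−kt), t = ln(C₀/C)/k = ln(132/68)/0.34 = 0.6633/0.34 = 1.951 d.
Distance = v·t = 1.5 m/s × 1.686e+05 s = 2.528e+05 m = 252.8 km.

253 km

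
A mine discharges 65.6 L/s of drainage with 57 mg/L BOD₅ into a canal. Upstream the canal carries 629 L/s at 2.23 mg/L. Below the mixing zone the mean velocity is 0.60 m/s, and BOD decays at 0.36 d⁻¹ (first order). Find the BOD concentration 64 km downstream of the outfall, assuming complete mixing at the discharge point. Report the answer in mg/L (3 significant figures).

4.75 mg/L

65.6 L/s = 0.0656 m³/s.
629 L/s = 0.629 m³/s.
After complete mixing, C₀ = (0.0656·57 + 0.629·2.23) / 0.6946 = 7.403 mg/L.
Travel time t = 6.4e+04 m / 0.60 m/s = 1.067e+05 s = 1.235 d.
C = 7.403·exp(−0.36·1.235) = 7.403·0.6412 = 4.746 mg/L.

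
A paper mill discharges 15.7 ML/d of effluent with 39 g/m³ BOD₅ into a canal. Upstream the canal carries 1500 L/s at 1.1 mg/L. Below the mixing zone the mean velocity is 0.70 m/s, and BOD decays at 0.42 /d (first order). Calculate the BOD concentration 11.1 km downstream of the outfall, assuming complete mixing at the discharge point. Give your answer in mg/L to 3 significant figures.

15.7 ML/d = 0.1817 m³/s.
1500 L/s = 1.5 m³/s.
After complete mixing, C₀ = (0.1817·39 + 1.5·1.1) / 1.682 = 5.195 mg/L.
Travel time t = 1.11e+04 m / 0.70 m/s = 1.586e+04 s = 0.1835 d.
C = 5.195·exp(−0.42·0.1835) = 5.195·0.9258 = 4.81 mg/L.

4.81 mg/L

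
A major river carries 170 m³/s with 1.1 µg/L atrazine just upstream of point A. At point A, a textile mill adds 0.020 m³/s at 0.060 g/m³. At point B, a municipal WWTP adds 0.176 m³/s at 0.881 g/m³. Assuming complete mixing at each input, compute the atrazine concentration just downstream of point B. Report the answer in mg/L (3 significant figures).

0.00202 mg/L

1.1 µg/L = 0.0011 mg/L.
After input A: C = (170·0.0011 + 0.02·0.06) / 170 = 0.001107 mg/L.
After input B: C = (170·0.001107 + 0.176·0.881) / 170.2 = 0.002017 mg/L.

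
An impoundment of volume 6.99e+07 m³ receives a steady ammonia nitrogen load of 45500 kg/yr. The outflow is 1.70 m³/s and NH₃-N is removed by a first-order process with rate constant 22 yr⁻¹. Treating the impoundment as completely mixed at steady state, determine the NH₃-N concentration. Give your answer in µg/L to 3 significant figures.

28.6 µg/L

Outflow Q = 1.70 m³/s × 3.156e+07 s/yr = 5.365e+07 m³/yr.
Steady-state CSTR mass balance: W = Q·C + k·V·C, so C = W/(Q + kV).
Q + kV = 5.365e+07 + 22·6.99e+07 = 1.591e+09 m³/yr.
C = 45500/1.591e+09 = 2.859e-05 kg/m³ = 0.02859 mg/L = 28.59 µg/L.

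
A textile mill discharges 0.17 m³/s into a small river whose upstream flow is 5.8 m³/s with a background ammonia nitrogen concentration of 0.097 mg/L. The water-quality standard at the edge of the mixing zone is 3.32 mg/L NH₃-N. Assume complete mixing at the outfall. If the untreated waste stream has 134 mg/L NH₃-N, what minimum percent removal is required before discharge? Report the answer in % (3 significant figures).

Mass balance: 3.32·5.97 = 0.17·Cₑ + 5.8·0.097.
Cₑ = (19.82 − 0.5626) / 0.17 = 113.3 mg/L.
Required removal = 1 − 113.3/134 = 15.46 %.

15.5 %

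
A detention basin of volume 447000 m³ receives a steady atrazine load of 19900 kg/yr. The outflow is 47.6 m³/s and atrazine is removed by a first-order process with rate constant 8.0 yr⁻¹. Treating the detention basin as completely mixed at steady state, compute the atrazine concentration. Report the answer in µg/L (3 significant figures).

Outflow Q = 47.6 m³/s × 3.156e+07 s/yr = 1.502e+09 m³/yr.
Steady-state CSTR mass balance: W = Q·C + k·V·C, so C = W/(Q + kV).
Q + kV = 1.502e+09 + 8.0·447000 = 1.506e+09 m³/yr.
C = 19900/1.506e+09 = 1.322e-05 kg/m³ = 0.01322 mg/L = 13.22 µg/L.

13.2 µg/L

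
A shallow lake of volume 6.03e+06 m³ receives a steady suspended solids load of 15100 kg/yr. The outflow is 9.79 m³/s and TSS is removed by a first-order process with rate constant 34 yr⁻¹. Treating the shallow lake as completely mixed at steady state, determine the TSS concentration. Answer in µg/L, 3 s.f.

29.4 µg/L

Outflow Q = 9.79 m³/s × 3.156e+07 s/yr = 3.089e+08 m³/yr.
Steady-state CSTR mass balance: W = Q·C + k·V·C, so C = W/(Q + kV).
Q + kV = 3.089e+08 + 34·6.03e+06 = 5.14e+08 m³/yr.
C = 15100/5.14e+08 = 2.938e-05 kg/m³ = 0.02938 mg/L = 29.38 µg/L.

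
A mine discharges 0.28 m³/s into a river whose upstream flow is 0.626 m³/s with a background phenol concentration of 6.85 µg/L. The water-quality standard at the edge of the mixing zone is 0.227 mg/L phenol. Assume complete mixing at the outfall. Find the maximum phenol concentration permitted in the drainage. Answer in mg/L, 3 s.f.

6.85 µg/L = 0.00685 mg/L.
Mass balance: 0.227·0.906 = 0.28·Cₑ + 0.626·0.00685.
Cₑ = (0.2057 − 0.004288) / 0.28 = 0.7192 mg/L.

0.719 mg/L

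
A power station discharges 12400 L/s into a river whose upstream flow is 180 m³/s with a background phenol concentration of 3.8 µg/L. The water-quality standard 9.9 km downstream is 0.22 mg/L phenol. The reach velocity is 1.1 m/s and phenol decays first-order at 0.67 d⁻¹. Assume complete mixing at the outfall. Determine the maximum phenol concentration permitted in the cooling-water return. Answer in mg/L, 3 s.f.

12400 L/s = 12.4 m³/s.
3.8 µg/L = 0.0038 mg/L.
Travel time to the compliance point: t = 9900/1.1 = 9000 s = 0.1042 d; decay factor exp(−0.67·0.1042) = 0.9326.
So the concentration just after mixing may be at most 0.22/0.9326 = 0.2359 mg/L.
Mass balance: 0.2359·192.4 = 12.4·Cₑ + 180·0.0038.
Cₑ = (45.39 − 0.684) / 12.4 = 3.605 mg/L.

3.61 mg/L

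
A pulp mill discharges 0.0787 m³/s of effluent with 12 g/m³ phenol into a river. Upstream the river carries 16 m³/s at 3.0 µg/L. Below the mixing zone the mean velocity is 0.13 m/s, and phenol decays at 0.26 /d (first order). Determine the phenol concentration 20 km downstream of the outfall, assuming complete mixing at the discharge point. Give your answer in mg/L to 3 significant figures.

3.0 µg/L = 0.003 mg/L.
After complete mixing, C₀ = (0.0787·12 + 16·0.003) / 16.08 = 0.06172 mg/L.
Travel time t = 2e+04 m / 0.13 m/s = 1.538e+05 s = 1.781 d.
C = 0.06172·exp(−0.26·1.781) = 0.06172·0.6294 = 0.03885 mg/L.

0.0388 mg/L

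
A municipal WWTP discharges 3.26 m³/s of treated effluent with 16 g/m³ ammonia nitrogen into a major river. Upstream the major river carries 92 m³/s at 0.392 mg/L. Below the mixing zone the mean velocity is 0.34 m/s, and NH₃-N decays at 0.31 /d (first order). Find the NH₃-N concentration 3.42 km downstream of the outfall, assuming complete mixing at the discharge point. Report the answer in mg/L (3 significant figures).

After complete mixing, C₀ = (3.26·16 + 92·0.392) / 95.26 = 0.9261 mg/L.
Travel time t = 3420 m / 0.34 m/s = 1.006e+04 s = 0.1164 d.
C = 0.9261·exp(−0.31·0.1164) = 0.9261·0.9646 = 0.8933 mg/L.

0.893 mg/L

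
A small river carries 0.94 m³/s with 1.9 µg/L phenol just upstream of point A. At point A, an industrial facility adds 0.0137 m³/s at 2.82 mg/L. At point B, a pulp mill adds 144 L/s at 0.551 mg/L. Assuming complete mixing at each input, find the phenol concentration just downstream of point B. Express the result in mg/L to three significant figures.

0.109 mg/L

1.9 µg/L = 0.0019 mg/L.
After input A: C = (0.94·0.0019 + 0.0137·2.82) / 0.9537 = 0.04238 mg/L.
144 L/s = 0.144 m³/s.
After input B: C = (0.9537·0.04238 + 0.144·0.551) / 1.098 = 0.1091 mg/L.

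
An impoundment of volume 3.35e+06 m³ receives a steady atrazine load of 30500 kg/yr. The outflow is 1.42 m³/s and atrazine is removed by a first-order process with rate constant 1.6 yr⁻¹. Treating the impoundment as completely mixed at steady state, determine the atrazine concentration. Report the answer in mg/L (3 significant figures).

0.608 mg/L

Outflow Q = 1.42 m³/s × 3.156e+07 s/yr = 4.481e+07 m³/yr.
Steady-state CSTR mass balance: W = Q·C + k·V·C, so C = W/(Q + kV).
Q + kV = 4.481e+07 + 1.6·3.35e+06 = 5.017e+07 m³/yr.
C = 30500/5.017e+07 = 0.0006079 kg/m³ = 0.6079 mg/L.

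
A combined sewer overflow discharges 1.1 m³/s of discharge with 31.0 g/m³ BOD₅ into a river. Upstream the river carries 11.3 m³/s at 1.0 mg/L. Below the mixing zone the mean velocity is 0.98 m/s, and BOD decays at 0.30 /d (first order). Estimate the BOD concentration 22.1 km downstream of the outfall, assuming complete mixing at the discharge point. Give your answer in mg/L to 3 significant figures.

3.39 mg/L

After complete mixing, C₀ = (1.1·31 + 11.3·1) / 12.4 = 3.661 mg/L.
Travel time t = 2.21e+04 m / 0.98 m/s = 2.255e+04 s = 0.261 d.
C = 3.661·exp(−0.30·0.261) = 3.661·0.9247 = 3.386 mg/L.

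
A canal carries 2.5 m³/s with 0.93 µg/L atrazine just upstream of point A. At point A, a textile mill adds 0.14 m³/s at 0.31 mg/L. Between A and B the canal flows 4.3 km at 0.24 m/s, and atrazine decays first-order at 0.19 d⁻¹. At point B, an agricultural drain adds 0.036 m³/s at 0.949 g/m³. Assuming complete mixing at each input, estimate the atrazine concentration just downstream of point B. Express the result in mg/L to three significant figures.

0.0292 mg/L

0.93 µg/L = 0.00093 mg/L.
After input A: C = (2.5·0.00093 + 0.14·0.31) / 2.64 = 0.01732 mg/L.
Over the 4.3 km reach to input B (t = 1.792e+04 s = 0.2074 d), decay gives C = 0.01732·exp(−0.19·0.2074) = 0.01665 mg/L.
After input B: C = (2.64·0.01665 + 0.036·0.949) / 2.676 = 0.02919 mg/L.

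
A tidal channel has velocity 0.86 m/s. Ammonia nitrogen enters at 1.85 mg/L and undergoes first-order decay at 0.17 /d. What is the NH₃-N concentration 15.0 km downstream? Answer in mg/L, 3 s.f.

1.79 mg/L

Travel time t = 15.0 km / 0.86 m/s = 1.5e+04/0.86 = 1.744e+04 s = 0.2019 d.
First-order decay: C = 1.85·exp(−0.17·0.2019) = 1.85·0.9663 = 1.788 mg/L.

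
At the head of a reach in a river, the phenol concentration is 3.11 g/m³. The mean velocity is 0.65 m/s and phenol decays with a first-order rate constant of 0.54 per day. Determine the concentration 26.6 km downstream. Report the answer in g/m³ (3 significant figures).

2.41 g/m³

Travel time t = 26.6 km / 0.65 m/s = 2.66e+04/0.65 = 4.092e+04 s = 0.4736 d.
First-order decay: C = 3.11·exp(−0.54·0.4736) = 3.11·0.7743 = 2.408 g/m³.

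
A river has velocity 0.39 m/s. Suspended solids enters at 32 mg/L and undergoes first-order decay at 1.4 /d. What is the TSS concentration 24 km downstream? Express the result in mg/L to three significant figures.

11.8 mg/L

Travel time t = 24 km / 0.39 m/s = 2.4e+04/0.39 = 6.154e+04 s = 0.7123 d.
First-order decay: C = 32·exp(−1.4·0.7123) = 32·0.3689 = 11.81 mg/L.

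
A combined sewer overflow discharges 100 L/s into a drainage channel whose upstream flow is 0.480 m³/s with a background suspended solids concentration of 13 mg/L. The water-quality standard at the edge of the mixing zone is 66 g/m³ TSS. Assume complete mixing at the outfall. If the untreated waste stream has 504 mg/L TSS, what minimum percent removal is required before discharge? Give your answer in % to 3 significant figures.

36.4 %

100 L/s = 0.1 m³/s.
Mass balance: 66·0.58 = 0.1·Cₑ + 0.48·13.
Cₑ = (38.28 − 6.24) / 0.1 = 320.4 mg/L.
Required removal = 1 − 320.4/504 = 36.43 %.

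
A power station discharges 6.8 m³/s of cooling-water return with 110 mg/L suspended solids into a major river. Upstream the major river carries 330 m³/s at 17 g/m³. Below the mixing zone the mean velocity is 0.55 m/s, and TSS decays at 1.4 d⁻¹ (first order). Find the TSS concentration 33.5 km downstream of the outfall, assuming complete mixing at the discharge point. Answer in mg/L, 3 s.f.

7.04 mg/L

After complete mixing, C₀ = (6.8·110 + 330·17) / 336.8 = 18.88 mg/L.
Travel time t = 3.35e+04 m / 0.55 m/s = 6.091e+04 s = 0.705 d.
C = 18.88·exp(−1.4·0.705) = 18.88·0.3727 = 7.036 mg/L.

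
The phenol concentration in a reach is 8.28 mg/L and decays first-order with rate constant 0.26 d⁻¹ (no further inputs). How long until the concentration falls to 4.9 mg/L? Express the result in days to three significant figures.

2.02 d

t = ln(C₀/C)/k = ln(8.28/4.9)/0.26 = 0.5246/0.26 = 2.018 d.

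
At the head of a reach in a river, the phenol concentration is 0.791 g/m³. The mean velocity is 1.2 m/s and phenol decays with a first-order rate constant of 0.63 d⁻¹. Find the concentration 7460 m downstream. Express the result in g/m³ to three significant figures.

0.756 g/m³

Travel time t = 7460 m / 1.2 m/s = 7460/1.2 = 6217 s = 0.07195 d.
First-order decay: C = 0.791·exp(−0.63·0.07195) = 0.791·0.9557 = 0.7559 g/m³.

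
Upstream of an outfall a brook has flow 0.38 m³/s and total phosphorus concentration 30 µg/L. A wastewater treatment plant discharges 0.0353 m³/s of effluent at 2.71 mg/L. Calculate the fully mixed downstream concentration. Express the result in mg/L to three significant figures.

30 µg/L = 0.03 mg/L.
Flow-weighted mixing gives C = (0.0353·2.71 + 0.38·0.03) / (0.0353 + 0.38) = 0.1071/0.4153 = 0.2578 mg/L.

0.258 mg/L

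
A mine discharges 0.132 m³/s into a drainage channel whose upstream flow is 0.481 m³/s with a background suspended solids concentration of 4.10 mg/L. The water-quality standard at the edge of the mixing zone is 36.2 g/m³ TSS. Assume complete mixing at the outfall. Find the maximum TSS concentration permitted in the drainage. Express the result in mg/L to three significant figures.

Mass balance: 36.2·0.613 = 0.132·Cₑ + 0.481·4.1.
Cₑ = (22.19 − 1.972) / 0.132 = 153.2 mg/L.

153 mg/L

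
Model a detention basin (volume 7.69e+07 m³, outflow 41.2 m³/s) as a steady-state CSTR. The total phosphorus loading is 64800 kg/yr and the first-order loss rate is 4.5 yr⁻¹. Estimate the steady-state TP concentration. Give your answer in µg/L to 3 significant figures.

39.4 µg/L

Outflow Q = 41.2 m³/s × 3.156e+07 s/yr = 1.3e+09 m³/yr.
Steady-state CSTR mass balance: W = Q·C + k·V·C, so C = W/(Q + kV).
Q + kV = 1.3e+09 + 4.5·7.69e+07 = 1.646e+09 m³/yr.
C = 64800/1.646e+09 = 3.936e-05 kg/m³ = 0.03936 mg/L = 39.36 µg/L.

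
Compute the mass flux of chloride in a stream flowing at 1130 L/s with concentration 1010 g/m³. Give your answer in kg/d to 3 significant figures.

98600 kg/d

1130 L/s = 1.13 m³/s.
Mass flux = Q·C = 1.13 m³/s × 1010 g/m³ = 1141 g/s.
= 1141 g/s × 86.4 = 9.861e+04 kg/d.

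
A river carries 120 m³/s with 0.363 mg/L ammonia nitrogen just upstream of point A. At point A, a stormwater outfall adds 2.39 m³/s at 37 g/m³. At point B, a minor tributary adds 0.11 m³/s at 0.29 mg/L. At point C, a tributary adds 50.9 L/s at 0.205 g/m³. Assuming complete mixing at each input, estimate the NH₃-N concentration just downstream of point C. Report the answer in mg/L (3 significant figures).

After input A: C = (120·0.363 + 2.39·37) / 122.4 = 1.078 mg/L.
After input B: C = (122.4·1.078 + 0.11·0.29) / 122.5 = 1.078 mg/L.
50.9 L/s = 0.0509 m³/s.
After input C: C = (122.5·1.078 + 0.0509·0.205) / 122.6 = 1.077 mg/L.

1.08 mg/L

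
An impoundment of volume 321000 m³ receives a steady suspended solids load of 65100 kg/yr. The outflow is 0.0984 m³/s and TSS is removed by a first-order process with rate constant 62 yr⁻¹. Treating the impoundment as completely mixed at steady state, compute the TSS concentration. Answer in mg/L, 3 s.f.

2.83 mg/L

Outflow Q = 0.0984 m³/s × 3.156e+07 s/yr = 3.105e+06 m³/yr.
Steady-state CSTR mass balance: W = Q·C + k·V·C, so C = W/(Q + kV).
Q + kV = 3.105e+06 + 62·321000 = 2.301e+07 m³/yr.
C = 65100/2.301e+07 = 0.00283 kg/m³ = 2.83 mg/L.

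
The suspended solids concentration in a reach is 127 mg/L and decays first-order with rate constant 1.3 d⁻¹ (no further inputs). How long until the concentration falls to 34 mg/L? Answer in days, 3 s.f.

t = ln(C₀/C)/k = ln(127/34)/1.3 = 1.318/1.3 = 1.014 d.

1.01 d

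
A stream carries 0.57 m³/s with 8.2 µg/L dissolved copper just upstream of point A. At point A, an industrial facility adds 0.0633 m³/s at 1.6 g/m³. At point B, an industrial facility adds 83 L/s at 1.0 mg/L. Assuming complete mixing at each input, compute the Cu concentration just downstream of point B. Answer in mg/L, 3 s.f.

8.2 µg/L = 0.0082 mg/L.
After input A: C = (0.57·0.0082 + 0.0633·1.6) / 0.6333 = 0.1673 mg/L.
83 L/s = 0.083 m³/s.
After input B: C = (0.6333·0.1673 + 0.083·1) / 0.7163 = 0.2638 mg/L.

0.264 mg/L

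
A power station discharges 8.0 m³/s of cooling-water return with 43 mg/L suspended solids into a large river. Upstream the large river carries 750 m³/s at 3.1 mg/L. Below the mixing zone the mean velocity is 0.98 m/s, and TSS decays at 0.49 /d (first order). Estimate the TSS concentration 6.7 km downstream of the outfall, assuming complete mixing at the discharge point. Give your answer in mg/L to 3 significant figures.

After complete mixing, C₀ = (8·43 + 750·3.1) / 758 = 3.521 mg/L.
Travel time t = 6700 m / 0.98 m/s = 6837 s = 0.07913 d.
C = 3.521·exp(−0.49·0.07913) = 3.521·0.962 = 3.387 mg/L.

3.39 mg/L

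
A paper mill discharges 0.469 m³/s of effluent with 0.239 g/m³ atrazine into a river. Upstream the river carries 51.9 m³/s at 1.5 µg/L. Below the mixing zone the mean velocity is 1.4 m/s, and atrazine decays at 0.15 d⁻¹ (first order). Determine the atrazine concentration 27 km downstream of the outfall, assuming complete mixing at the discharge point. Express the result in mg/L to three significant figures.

1.5 µg/L = 0.0015 mg/L.
After complete mixing, C₀ = (0.469·0.239 + 51.9·0.0015) / 52.37 = 0.003627 mg/L.
Travel time t = 2.7e+04 m / 1.4 m/s = 1.929e+04 s = 0.2232 d.
C = 0.003627·exp(−0.15·0.2232) = 0.003627·0.9671 = 0.003508 mg/L.

0.00351 mg/L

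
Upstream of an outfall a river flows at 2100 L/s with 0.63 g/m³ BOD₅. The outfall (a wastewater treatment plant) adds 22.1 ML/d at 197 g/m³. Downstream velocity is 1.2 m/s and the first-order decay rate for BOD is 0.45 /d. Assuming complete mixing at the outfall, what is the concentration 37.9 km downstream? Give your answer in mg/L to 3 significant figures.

22.1 ML/d = 0.2558 m³/s.
2100 L/s = 2.1 m³/s.
After complete mixing, C₀ = (0.2558·197 + 2.1·0.63) / 2.356 = 21.95 mg/L.
Travel time t = 3.79e+04 m / 1.2 m/s = 3.158e+04 s = 0.3655 d.
C = 21.95·exp(−0.45·0.3655) = 21.95·0.8483 = 18.62 mg/L.

18.6 mg/L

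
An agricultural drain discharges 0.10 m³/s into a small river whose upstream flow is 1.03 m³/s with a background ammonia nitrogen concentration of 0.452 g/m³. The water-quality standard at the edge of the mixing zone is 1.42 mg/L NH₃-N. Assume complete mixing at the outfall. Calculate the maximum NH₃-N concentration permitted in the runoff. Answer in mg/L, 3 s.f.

Mass balance: 1.42·1.13 = 0.1·Cₑ + 1.03·0.452.
Cₑ = (1.605 − 0.4656) / 0.1 = 11.39 mg/L.

11.4 mg/L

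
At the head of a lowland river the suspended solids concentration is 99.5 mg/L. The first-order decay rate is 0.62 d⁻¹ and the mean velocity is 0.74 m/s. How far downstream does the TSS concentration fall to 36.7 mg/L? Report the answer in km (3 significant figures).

103 km

From C = C₀·e^(−kt), t = ln(C₀/C)/k = ln(99.5/36.7)/0.62 = 0.9974/0.62 = 1.609 d.
Distance = v·t = 0.74 m/s × 1.39e+05 s = 1.029e+05 m = 102.9 km.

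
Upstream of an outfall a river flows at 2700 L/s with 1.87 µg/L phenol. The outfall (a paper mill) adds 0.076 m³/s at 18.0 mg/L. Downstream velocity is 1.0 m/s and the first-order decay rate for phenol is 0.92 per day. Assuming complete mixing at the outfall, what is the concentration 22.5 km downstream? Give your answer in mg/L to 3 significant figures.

2700 L/s = 2.7 m³/s.
1.87 µg/L = 0.00187 mg/L.
After complete mixing, C₀ = (0.076·18 + 2.7·0.00187) / 2.776 = 0.4946 mg/L.
Travel time t = 2.25e+04 m / 1.0 m/s = 2.25e+04 s = 0.2604 d.
C = 0.4946·exp(−0.92·0.2604) = 0.4946·0.787 = 0.3892 mg/L.

0.389 mg/L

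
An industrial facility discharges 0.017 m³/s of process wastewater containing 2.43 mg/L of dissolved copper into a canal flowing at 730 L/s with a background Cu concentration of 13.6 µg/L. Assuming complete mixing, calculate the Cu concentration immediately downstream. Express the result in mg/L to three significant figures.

730 L/s = 0.73 m³/s.
13.6 µg/L = 0.0136 mg/L.
Flow-weighted mixing gives C = (0.017·2.43 + 0.73·0.0136) / (0.017 + 0.73) = 0.05124/0.747 = 0.06859 mg/L.

0.0686 mg/L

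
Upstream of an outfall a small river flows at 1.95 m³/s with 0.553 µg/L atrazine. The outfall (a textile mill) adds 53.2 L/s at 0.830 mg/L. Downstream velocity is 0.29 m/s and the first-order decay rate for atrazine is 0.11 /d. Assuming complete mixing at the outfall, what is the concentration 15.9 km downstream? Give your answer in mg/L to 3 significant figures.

53.2 L/s = 0.0532 m³/s.
0.553 µg/L = 0.000553 mg/L.
After complete mixing, C₀ = (0.0532·0.83 + 1.95·0.000553) / 2.003 = 0.02258 mg/L.
Travel time t = 1.59e+04 m / 0.29 m/s = 5.483e+04 s = 0.6346 d.
C = 0.02258·exp(−0.11·0.6346) = 0.02258·0.9326 = 0.02106 mg/L.

0.0211 mg/L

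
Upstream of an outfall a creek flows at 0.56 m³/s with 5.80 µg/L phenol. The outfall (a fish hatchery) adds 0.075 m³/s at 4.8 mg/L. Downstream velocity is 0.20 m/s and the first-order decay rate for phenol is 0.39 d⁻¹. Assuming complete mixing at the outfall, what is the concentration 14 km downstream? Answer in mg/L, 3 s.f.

5.80 µg/L = 0.0058 mg/L.
After complete mixing, C₀ = (0.075·4.8 + 0.56·0.0058) / 0.635 = 0.572 mg/L.
Travel time t = 1.4e+04 m / 0.20 m/s = 7e+04 s = 0.8102 d.
C = 0.572·exp(−0.39·0.8102) = 0.572·0.7291 = 0.4171 mg/L.

0.417 mg/L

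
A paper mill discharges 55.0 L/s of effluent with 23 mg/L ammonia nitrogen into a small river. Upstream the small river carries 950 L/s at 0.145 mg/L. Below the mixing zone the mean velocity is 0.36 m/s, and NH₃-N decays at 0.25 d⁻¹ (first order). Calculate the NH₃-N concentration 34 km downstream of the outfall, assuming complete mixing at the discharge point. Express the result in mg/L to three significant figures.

1.06 mg/L

55.0 L/s = 0.055 m³/s.
950 L/s = 0.95 m³/s.
After complete mixing, C₀ = (0.055·23 + 0.95·0.145) / 1.005 = 1.396 mg/L.
Travel time t = 3.4e+04 m / 0.36 m/s = 9.444e+04 s = 1.093 d.
C = 1.396·exp(−0.25·1.093) = 1.396·0.7609 = 1.062 mg/L.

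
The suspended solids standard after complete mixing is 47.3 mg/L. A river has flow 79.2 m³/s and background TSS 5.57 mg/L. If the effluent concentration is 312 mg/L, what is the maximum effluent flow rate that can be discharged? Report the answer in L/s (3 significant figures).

12500 L/s

Mass balance at complete mixing: C_std·(Q_w + Q_r) = Q_w·C_e + Q_r·C_b.
Rearranging, Q_w = Q_r·(C_std − C_b)/(C_e − C_std) = 79.2·(47.3 − 5.57) / (312 − 47.3) = 12.49 m³/s.
= 1.249e+04 L/s.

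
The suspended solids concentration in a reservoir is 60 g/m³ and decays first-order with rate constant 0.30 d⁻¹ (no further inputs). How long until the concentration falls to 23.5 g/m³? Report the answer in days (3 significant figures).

3.12 d

t = ln(C₀/C)/k = ln(60/23.5)/0.30 = 0.9373/0.30 = 3.124 d.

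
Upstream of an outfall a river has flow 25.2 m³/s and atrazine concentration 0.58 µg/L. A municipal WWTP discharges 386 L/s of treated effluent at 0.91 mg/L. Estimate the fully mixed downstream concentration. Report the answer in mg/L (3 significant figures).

0.0143 mg/L

386 L/s = 0.386 m³/s.
0.58 µg/L = 0.00058 mg/L.
By mass balance at complete mixing, C = (0.386·0.91 + 25.2·0.00058) / (0.386 + 25.2) = 0.3659/25.59 = 0.0143 mg/L.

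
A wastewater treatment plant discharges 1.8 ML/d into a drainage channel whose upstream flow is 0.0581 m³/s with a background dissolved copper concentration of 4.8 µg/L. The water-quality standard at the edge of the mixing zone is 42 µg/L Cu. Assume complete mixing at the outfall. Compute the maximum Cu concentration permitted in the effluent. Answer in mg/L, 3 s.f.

1.8 ML/d = 0.02083 m³/s.
4.8 µg/L = 0.0048 mg/L.
42 µg/L = 0.042 mg/L.
Mass balance: 0.042·0.07893 = 0.02083·Cₑ + 0.0581·0.0048.
Cₑ = (0.003315 − 0.0002789) / 0.02083 = 0.1457 mg/L.

0.146 mg/L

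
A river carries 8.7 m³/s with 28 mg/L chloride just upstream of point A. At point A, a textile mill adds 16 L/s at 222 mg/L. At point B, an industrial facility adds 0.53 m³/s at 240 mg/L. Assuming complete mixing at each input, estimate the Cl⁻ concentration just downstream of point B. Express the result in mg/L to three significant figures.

40.5 mg/L

16 L/s = 0.016 m³/s.
After input A: C = (8.7·28 + 0.016·222) / 8.716 = 28.36 mg/L.
After input B: C = (8.716·28.36 + 0.53·240) / 9.246 = 40.49 mg/L.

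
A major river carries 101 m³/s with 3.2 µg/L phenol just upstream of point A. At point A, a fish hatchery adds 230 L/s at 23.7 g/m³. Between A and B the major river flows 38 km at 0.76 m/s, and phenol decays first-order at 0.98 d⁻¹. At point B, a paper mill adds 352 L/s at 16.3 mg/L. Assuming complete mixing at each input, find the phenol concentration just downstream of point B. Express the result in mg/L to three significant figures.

0.0887 mg/L

3.2 µg/L = 0.0032 mg/L.
230 L/s = 0.23 m³/s.
After input A: C = (101·0.0032 + 0.23·23.7) / 101.2 = 0.05704 mg/L.
Over the 38 km reach to input B (t = 5e+04 s = 0.5787 d), decay gives C = 0.05704·exp(−0.98·0.5787) = 0.03235 mg/L.
352 L/s = 0.352 m³/s.
After input B: C = (101.2·0.03235 + 0.352·16.3) / 101.6 = 0.08872 mg/L.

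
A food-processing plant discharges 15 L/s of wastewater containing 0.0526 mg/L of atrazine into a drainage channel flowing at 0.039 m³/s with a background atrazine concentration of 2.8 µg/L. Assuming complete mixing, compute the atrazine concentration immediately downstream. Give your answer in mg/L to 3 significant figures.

15 L/s = 0.015 m³/s.
2.8 µg/L = 0.0028 mg/L.
By mass balance at complete mixing, C = (0.015·0.0526 + 0.039·0.0028) / (0.015 + 0.039) = 0.0008982/0.054 = 0.01663 mg/L.

0.0166 mg/L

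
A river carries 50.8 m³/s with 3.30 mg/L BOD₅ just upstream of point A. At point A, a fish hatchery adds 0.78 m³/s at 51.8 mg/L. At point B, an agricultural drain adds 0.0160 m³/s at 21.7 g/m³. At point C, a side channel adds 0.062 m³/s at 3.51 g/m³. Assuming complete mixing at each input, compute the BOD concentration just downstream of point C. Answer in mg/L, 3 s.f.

After input A: C = (50.8·3.3 + 0.78·51.8) / 51.58 = 4.033 mg/L.
After input B: C = (51.58·4.033 + 0.016·21.7) / 51.6 = 4.039 mg/L.
After input C: C = (51.6·4.039 + 0.062·3.51) / 51.66 = 4.038 mg/L.

4.04 mg/L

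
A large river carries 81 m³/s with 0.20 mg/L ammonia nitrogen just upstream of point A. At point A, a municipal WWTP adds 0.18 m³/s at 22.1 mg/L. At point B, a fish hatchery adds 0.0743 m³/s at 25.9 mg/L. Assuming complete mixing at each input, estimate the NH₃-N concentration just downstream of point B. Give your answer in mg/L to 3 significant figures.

After input A: C = (81·0.2 + 0.18·22.1) / 81.18 = 0.2486 mg/L.
After input B: C = (81.18·0.2486 + 0.0743·25.9) / 81.25 = 0.272 mg/L.

0.272 mg/L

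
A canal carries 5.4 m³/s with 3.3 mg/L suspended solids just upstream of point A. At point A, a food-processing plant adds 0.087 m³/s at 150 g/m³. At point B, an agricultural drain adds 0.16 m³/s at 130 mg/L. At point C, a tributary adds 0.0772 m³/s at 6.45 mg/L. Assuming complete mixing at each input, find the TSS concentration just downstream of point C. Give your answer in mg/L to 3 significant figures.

After input A: C = (5.4·3.3 + 0.087·150) / 5.487 = 5.626 mg/L.
After input B: C = (5.487·5.626 + 0.16·130) / 5.647 = 9.15 mg/L.
After input C: C = (5.647·9.15 + 0.0772·6.45) / 5.724 = 9.114 mg/L.

9.11 mg/L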